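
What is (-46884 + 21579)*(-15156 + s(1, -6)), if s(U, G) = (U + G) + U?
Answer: 383623800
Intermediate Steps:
s(U, G) = G + 2*U (s(U, G) = (G + U) + U = G + 2*U)
(-46884 + 21579)*(-15156 + s(1, -6)) = (-46884 + 21579)*(-15156 + (-6 + 2*1)) = -25305*(-15156 + (-6 + 2)) = -25305*(-15156 - 4) = -25305*(-15160) = 383623800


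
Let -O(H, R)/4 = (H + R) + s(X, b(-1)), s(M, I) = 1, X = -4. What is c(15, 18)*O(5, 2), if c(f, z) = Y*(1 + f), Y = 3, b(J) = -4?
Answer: -1536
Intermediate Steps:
O(H, R) = -4 - 4*H - 4*R (O(H, R) = -4*((H + R) + 1) = -4*(1 + H + R) = -4 - 4*H - 4*R)
c(f, z) = 3 + 3*f (c(f, z) = 3*(1 + f) = 3 + 3*f)
c(15, 18)*O(5, 2) = (3 + 3*15)*(-4 - 4*5 - 4*2) = (3 + 45)*(-4 - 20 - 8) = 48*(-32) = -1536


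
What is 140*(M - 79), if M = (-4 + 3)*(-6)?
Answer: -10220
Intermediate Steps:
M = 6 (M = -1*(-6) = 6)
140*(M - 79) = 140*(6 - 79) = 140*(-73) = -10220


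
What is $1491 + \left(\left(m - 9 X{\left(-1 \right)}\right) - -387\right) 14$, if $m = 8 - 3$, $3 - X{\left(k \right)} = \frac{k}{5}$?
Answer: $\frac{32879}{5} \approx 6575.8$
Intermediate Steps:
$X{\left(k \right)} = 3 - \frac{k}{5}$
$m = 5$ ($m = 8 - 3 = 5$)
$1491 + \left(\left(m - 9 X{\left(-1 \right)}\right) - -387\right) 14 = 1491 + \left(\left(5 - 9 \left(3 - - \frac{1}{5}\right)\right) - -387\right) 14 = 1491 + \left(\left(5 - 9 \left(3 + \frac{1}{5}\right)\right) + 387\right) 14 = 1491 + \left(\left(5 - \frac{144}{5}\right) + 387\right) 14 = 1491 + \left(- \frac{119}{5} + 387\right) 14 = 1491 + \frac{1816}{5} \cdot 14 = 1491 + \frac{25424}{5} = \frac{32879}{5}$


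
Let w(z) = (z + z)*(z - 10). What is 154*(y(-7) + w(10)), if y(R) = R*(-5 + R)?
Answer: 12936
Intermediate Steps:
w(z) = 2*z*(-10 + z) (w(z) = (2*z)*(-10 + z) = 2*z*(-10 + z))
154*(y(-7) + w(10)) = 154*(-7*(-5 - 7) + 2*10*(-10 + 10)) = 154*(-7*(-12) + 2*10*0) = 154*(84 + 0) = 154*84 = 12936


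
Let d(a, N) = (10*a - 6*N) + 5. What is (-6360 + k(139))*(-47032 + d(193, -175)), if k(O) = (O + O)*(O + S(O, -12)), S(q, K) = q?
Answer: -3123989428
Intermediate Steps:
d(a, N) = 5 - 6*N + 10*a (d(a, N) = (-6*N + 10*a) + 5 = 5 - 6*N + 10*a)
k(O) = 4*O**2 (k(O) = (O + O)*(O + O) = (2*O)*(2*O) = 4*O**2)
(-6360 + k(139))*(-47032 + d(193, -175)) = (-6360 + 4*139**2)*(-47032 + (5 - 6*(-175) + 10*193)) = (-6360 + 4*19321)*(-47032 + (5 + 1050 + 1930)) = (-6360 + 77284)*(-47032 + 2985) = 70924*(-44047) = -3123989428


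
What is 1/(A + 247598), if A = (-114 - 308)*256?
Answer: 1/139566 ≈ 7.1651e-6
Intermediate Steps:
A = -108032 (A = -422*256 = -108032)
1/(A + 247598) = 1/(-108032 + 247598) = 1/139566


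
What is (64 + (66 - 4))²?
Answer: 15876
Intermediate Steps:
(64 + (66 - 4))² = (64 + 62)² = 126² = 15876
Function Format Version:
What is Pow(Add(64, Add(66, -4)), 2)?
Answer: 15876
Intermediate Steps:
Pow(Add(64, Add(66, -4)), 2) = Pow(Add(64, 62), 2) = Pow(126, 2) = 15876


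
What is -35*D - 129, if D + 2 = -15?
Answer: 466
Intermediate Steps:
D = -17 (D = -2 - 15 = -17)
-35*D - 129 = -35*(-17) - 129 = 595 - 129 = 466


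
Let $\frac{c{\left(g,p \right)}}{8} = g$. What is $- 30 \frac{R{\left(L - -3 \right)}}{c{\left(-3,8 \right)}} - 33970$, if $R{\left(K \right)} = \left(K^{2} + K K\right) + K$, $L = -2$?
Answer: $- \frac{135865}{4} \approx -33966.0$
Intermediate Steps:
$c{\left(g,p \right)} = 8 g$
$R{\left(K \right)} = K + 2 K^{2}$ ($R{\left(K \right)} = \left(K^{2} + K^{2}\right) + K = 2 K^{2} + K = K + 2 K^{2}$)
$- 30 \frac{R{\left(L - -3 \right)}}{c{\left(-3,8 \right)}} - 33970 = - 30 \frac{\left(-2 - -3\right) \left(1 + 2 \left(-2 - -3\right)\right)}{8 \left(-3\right)} - 33970 = - 30 \frac{\left(-2 + 3\right) \left(1 + 2 \left(-2 + 3\right)\right)}{-24} - 33970 = - 30 \cdot 1 \left(1 + 2 \cdot 1\right) \left(- \frac{1}{24}\right) - 33970 = - 30 \cdot 1 \left(1 + 2\right) \left(- \frac{1}{24}\right) - 33970 = - 30 \cdot 1 \cdot 3 \left(- \frac{1}{24}\right) - 33970 = - 30 \cdot 3 \left(- \frac{1}{24}\right) - 33970 = \left(-30\right) \left(- \frac{1}{8}\right) - 33970 = \frac{15}{4} - 33970 = - \frac{135865}{4}$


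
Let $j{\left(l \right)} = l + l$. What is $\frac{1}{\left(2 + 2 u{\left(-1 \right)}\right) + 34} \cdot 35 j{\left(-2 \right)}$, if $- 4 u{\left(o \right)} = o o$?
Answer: $- \frac{280}{71} \approx -3.9437$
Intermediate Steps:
$j{\left(l \right)} = 2 l$
$u{\left(o \right)} = - \frac{o^{2}}{4}$ ($u{\left(o \right)} = - \frac{o o}{4} = - \frac{o^{2}}{4}$)
$\frac{1}{\left(2 + 2 u{\left(-1 \right)}\right) + 34} \cdot 35 j{\left(-2 \right)} = \frac{1}{\left(2 + 2 \left(- \frac{\left(-1\right)^{2}}{4}\right)\right) + 34} \cdot 35 \cdot 2 \left(-2\right) = \frac{1}{\left(2 + 2 \left(\left(- \frac{1}{4}\right) 1\right)\right) + 34} \cdot 35 \left(-4\right) = \frac{1}{\left(2 + 2 \left(- \frac{1}{4}\right)\right) + 34} \cdot 35 \left(-4\right) = \frac{1}{\left(2 - \frac{1}{2}\right) + 34} \cdot 35 \left(-4\right) = \frac{1}{\frac{3}{2} + 34} \cdot 35 \left(-4\right) = \frac{1}{\frac{71}{2}} \cdot 35 \left(-4\right) = \frac{2}{71} \cdot 35 \left(-4\right) = \frac{70}{71} \left(-4\right) = - \frac{280}{71}$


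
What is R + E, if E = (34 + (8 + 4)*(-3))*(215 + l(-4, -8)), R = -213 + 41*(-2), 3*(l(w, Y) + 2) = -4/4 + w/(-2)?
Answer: -2165/3 ≈ -721.67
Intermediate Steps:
l(w, Y) = -7/3 - w/6 (l(w, Y) = -2 + (-4/4 + w/(-2))/3 = -2 + (-4*¼ + w*(-½))/3 = -2 + (-1 - w/2)/3 = -2 + (-⅓ - w/6) = -7/3 - w/6)
R = -295 (R = -213 - 82 = -295)
E = -1280/3 (E = (34 + (8 + 4)*(-3))*(215 + (-7/3 - ⅙*(-4))) = (34 + 12*(-3))*(215 + (-7/3 + ⅔)) = (34 - 36)*(215 - 5/3) = -2*640/3 = -1280/3 ≈ -426.67)
R + E = -295 - 1280/3 = -2165/3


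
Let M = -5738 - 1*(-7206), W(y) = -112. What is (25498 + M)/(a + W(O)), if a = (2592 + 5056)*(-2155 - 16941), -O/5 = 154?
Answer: -13483/73023160 ≈ -0.00018464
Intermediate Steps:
O = -770 (O = -5*154 = -770)
a = -146046208 (a = 7648*(-19096) = -146046208)
M = 1468 (M = -5738 + 7206 = 1468)
(25498 + M)/(a + W(O)) = (25498 + 1468)/(-146046208 - 112) = 26966/(-146046320) = 26966*(-1/146046320) = -13483/73023160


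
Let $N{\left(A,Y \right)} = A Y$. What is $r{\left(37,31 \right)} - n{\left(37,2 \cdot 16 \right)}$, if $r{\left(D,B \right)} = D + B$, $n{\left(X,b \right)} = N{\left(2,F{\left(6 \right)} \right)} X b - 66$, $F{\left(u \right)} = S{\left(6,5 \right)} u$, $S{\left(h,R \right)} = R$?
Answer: $-70906$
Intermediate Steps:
$F{\left(u \right)} = 5 u$
$n{\left(X,b \right)} = -66 + 60 X b$ ($n{\left(X,b \right)} = 2 \cdot 5 \cdot 6 X b - 66 = 2 \cdot 30 X b - 66 = 60 X b - 66 = -66 + 60 X b$)
$r{\left(D,B \right)} = B + D$
$r{\left(37,31 \right)} - n{\left(37,2 \cdot 16 \right)} = \left(31 + 37\right) - \left(-66 + 60 \cdot 37 \cdot 2 \cdot 16\right) = 68 - \left(-66 + 60 \cdot 37 \cdot 32\right) = 68 - \left(-66 + 71040\right) = 68 - 70974 = -70906$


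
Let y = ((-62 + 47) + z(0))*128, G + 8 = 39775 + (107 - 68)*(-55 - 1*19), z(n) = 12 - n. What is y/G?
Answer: -384/36881 ≈ -0.010412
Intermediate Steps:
G = 36881 (G = -8 + (39775 + (107 - 68)*(-55 - 1*19)) = -8 + (39775 + 39*(-55 - 19)) = -8 + (39775 + 39*(-74)) = -8 + (39775 - 2886) = -8 + 36889 = 36881)
y = -384 (y = ((-62 + 47) + (12 - 1*0))*128 = (-15 + (12 + 0))*128 = (-15 + 12)*128 = -3*128 = -384)
y/G = -384/36881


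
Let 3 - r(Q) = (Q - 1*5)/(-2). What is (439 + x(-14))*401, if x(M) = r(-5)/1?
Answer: 175237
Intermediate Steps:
r(Q) = 1/2 + Q/2 (r(Q) = 3 - (Q - 1*5)/(-2) = 3 - (Q - 5)*(-1)/2 = 3 - (-5 + Q)*(-1)/2 = 3 - (5/2 - Q/2) = 3 + (-5/2 + Q/2) = 1/2 + Q/2)
x(M) = -2 (x(M) = (1/2 + (1/2)*(-5))/1 = (1/2 - 5/2)*1 = -2*1 = -2)
(439 + x(-14))*401 = (439 - 2)*401 = 437*401 = 175237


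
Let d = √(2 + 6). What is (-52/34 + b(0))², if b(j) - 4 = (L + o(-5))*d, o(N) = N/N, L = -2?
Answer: 4076/289 - 168*√2/17 ≈ 0.12805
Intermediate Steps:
d = 2*√2 (d = √8 = 2*√2 ≈ 2.8284)
o(N) = 1
b(j) = 4 - 2*√2 (b(j) = 4 + (-2 + 1)*(2*√2) = 4 - 2*√2)
(-52/34 + b(0))² = (-52/34 + (4 - 2*√2))² = (-52*1/34 + (4 - 2*√2))² = (-26/17 + (4 - 2*√2))² = (42/17 - 2*√2)²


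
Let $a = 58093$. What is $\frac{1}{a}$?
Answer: $\frac{1}{58093} \approx 1.7214 \cdot 10^{-5}$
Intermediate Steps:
$\frac{1}{a} = \frac{1}{58093}$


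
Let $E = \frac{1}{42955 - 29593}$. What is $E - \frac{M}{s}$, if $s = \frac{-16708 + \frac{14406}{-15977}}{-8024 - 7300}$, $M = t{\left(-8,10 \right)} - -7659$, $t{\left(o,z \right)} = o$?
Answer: $- \frac{12514890313331327}{1783547213082} \approx -7016.9$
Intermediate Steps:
$M = 7651$ ($M = -8 - -7659 = -8 + 7659 = 7651$)
$s = \frac{133479061}{122415774}$ ($s = \frac{-16708 + 14406 \left(- \frac{1}{15977}\right)}{-15324} = \left(-16708 - \frac{14406}{15977}\right) \left(- \frac{1}{15324}\right) = \left(- \frac{266958122}{15977}\right) \left(- \frac{1}{15324}\right) = \frac{133479061}{122415774} \approx 1.0904$)
$E = \frac{1}{13362} \approx 7.4839 \cdot 10^{-5}$
$E - \frac{M}{s} = \frac{1}{13362} - \frac{7651}{\frac{133479061}{122415774}} = \frac{1}{13362} - 7651 \cdot \frac{122415774}{133479061} = \frac{1}{13362} - \frac{936603086874}{133479061} = - \frac{12514890313331327}{1783547213082}$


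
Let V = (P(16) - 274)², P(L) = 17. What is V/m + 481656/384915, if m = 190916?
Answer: 39126362577/24495477380 ≈ 1.5973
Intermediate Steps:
V = 66049 (V = (17 - 274)² = (-257)² = 66049)
V/m + 481656/384915 = 66049/190916 + 481656/384915 = 66049*(1/190916) + 481656*(1/384915) = 66049/190916 + 160552/128305 = 39126362577/24495477380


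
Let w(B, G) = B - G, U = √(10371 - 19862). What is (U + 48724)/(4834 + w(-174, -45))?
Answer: 48724/4705 + I*√9491/4705 ≈ 10.356 + 0.020706*I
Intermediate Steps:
U = I*√9491 (U = √(-9491) = I*√9491 ≈ 97.422*I)
(U + 48724)/(4834 + w(-174, -45)) = (I*√9491 + 48724)/(4834 + (-174 - 1*(-45))) = (48724 + I*√9491)/(4834 + (-174 + 45)) = (48724 + I*√9491)/(4834 - 129) = (48724 + I*√9491)/4705 = (48724 + I*√9491)*(1/4705) = 48724/4705 + I*√9491/4705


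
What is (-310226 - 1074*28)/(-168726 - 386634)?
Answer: 170149/277680 ≈ 0.61275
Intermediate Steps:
(-310226 - 1074*28)/(-168726 - 386634) = (-310226 - 30072)/(-555360) = -340298*(-1/555360) = 170149/277680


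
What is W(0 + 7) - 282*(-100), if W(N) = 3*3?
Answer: 28209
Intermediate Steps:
W(N) = 9
W(0 + 7) - 282*(-100) = 9 - 282*(-100) = 9 + 28200 = 28209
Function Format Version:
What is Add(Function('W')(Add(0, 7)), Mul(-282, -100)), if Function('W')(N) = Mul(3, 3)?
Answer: 28209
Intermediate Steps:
Function('W')(N) = 9
Add(Function('W')(Add(0, 7)), Mul(-282, -100)) = Add(9, Mul(-282, -100)) = Add(9, 28200) = 28209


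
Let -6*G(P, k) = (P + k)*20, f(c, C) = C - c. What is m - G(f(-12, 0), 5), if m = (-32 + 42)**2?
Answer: 470/3 ≈ 156.67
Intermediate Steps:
m = 100 (m = 10**2 = 100)
G(P, k) = -10*P/3 - 10*k/3 (G(P, k) = -(P + k)*20/6 = -(20*P + 20*k)/6 = -10*P/3 - 10*k/3)
m - G(f(-12, 0), 5) = 100 - (-10*(0 - 1*(-12))/3 - 10/3*5) = 100 - (-10*(0 + 12)/3 - 50/3) = 100 - (-10/3*12 - 50/3) = 100 - (-40 - 50/3) = 100 - 1*(-170/3) = 100 + 170/3 = 470/3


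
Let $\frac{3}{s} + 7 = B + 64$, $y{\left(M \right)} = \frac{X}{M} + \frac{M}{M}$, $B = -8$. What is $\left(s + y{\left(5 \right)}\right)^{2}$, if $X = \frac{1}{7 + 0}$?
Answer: $\frac{71289}{60025} \approx 1.1877$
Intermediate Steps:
$X = \frac{1}{7} \approx 0.14286$
$y{\left(M \right)} = 1 + \frac{1}{7 M}$ ($y{\left(M \right)} = \frac{1}{7 M} + \frac{M}{M} = \frac{1}{7 M} + 1 = 1 + \frac{1}{7 M}$)
$s = \frac{3}{49}$ ($s = \frac{3}{-7 + \left(-8 + 64\right)} = \frac{3}{-7 + 56} = \frac{3}{49} \approx 0.061224$)
$\left(s + y{\left(5 \right)}\right)^{2} = \left(\frac{3}{49} + \frac{\frac{1}{7} + 5}{5}\right)^{2} = \left(\frac{3}{49} + \frac{1}{5} \cdot \frac{36}{7}\right)^{2} = \left(\frac{3}{49} + \frac{36}{35}\right)^{2} = \left(\frac{267}{245}\right)^{2} = \frac{71289}{60025}$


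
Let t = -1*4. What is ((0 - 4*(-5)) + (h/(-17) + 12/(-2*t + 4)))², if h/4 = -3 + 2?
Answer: 130321/289 ≈ 450.94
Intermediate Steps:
t = -4
h = -4 (h = 4*(-3 + 2) = 4*(-1) = -4)
((0 - 4*(-5)) + (h/(-17) + 12/(-2*t + 4)))² = ((0 - 4*(-5)) + (-4/(-17) + 12/(-2*(-4) + 4)))² = ((0 + 20) + (-4*(-1/17) + 12/(8 + 4)))² = (20 + (4/17 + 12/12))² = (20 + (4/17 + 12*(1/12)))² = (20 + (4/17 + 1))² = (20 + 21/17)² = (361/17)² = 130321/289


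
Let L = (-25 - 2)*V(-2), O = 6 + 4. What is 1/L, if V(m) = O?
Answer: -1/270 ≈ -0.0037037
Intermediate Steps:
O = 10
V(m) = 10
L = -270 (L = (-25 - 2)*10 = -27*10 = -270)
1/L = 1/(-270) = -1/270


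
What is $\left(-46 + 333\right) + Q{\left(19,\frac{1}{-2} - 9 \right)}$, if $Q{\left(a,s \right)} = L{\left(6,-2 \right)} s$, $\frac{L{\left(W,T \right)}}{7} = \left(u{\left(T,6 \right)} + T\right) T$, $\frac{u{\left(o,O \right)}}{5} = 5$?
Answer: $3346$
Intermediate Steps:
$u{\left(o,O \right)} = 25$ ($u{\left(o,O \right)} = 5 \cdot 5 = 25$)
$L{\left(W,T \right)} = 7 T \left(25 + T\right)$ ($L{\left(W,T \right)} = 7 \left(25 + T\right) T = 7 T \left(25 + T\right)$)
$Q{\left(a,s \right)} = - 322 s$ ($Q{\left(a,s \right)} = 7 \left(-2\right) \left(25 - 2\right) s = 7 \left(-2\right) 23 s = - 322 s$)
$\left(-46 + 333\right) + Q{\left(19,\frac{1}{-2} - 9 \right)} = \left(-46 + 333\right) - 322 \left(\frac{1}{-2} - 9\right) = 287 - 322 \left(- \frac{1}{2} - 9\right) = 287 - -3059 = 287 + 3059 = 3346$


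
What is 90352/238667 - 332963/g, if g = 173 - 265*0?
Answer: -79451649425/41289391 ≈ -1924.3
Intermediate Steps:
g = 173 (g = 173 + 0 = 173)
90352/238667 - 332963/g = 90352/238667 - 332963/173 = -79451649425/41289391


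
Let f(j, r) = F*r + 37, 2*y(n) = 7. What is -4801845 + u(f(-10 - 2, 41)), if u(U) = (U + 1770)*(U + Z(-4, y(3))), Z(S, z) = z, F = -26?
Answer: -11123481/2 ≈ -5.5617e+6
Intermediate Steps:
y(n) = 7/2 (y(n) = (1/2)*7 = 7/2)
f(j, r) = 37 - 26*r (f(j, r) = -26*r + 37 = 37 - 26*r)
u(U) = (1770 + U)*(7/2 + U) (u(U) = (U + 1770)*(U + 7/2) = (1770 + U)*(7/2 + U))
-4801845 + u(f(-10 - 2, 41)) = -4801845 + (6195 + (37 - 26*41)**2 + 3547*(37 - 26*41)/2) = -4801845 + (6195 + (37 - 1066)**2 + 3547*(37 - 1066)/2) = -4801845 + (6195 + (-1029)**2 + (3547/2)*(-1029)) = -4801845 + (6195 + 1058841 - 3649863/2) = -4801845 - 1519791/2 = -11123481/2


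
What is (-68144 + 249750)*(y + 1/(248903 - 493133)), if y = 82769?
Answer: 1835552940523807/122115 ≈ 1.5031e+10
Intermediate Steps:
(-68144 + 249750)*(y + 1/(248903 - 493133)) = (-68144 + 249750)*(82769 + 1/(248903 - 493133)) = 181606*(82769 + 1/(-244230)) = 181606*(82769 - 1/244230) = 181606*(20214672869/244230) = 1835552940523807/122115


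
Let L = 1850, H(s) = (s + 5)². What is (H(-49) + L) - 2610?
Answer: 1176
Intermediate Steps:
H(s) = (5 + s)²
(H(-49) + L) - 2610 = ((5 - 49)² + 1850) - 2610 = ((-44)² + 1850) - 2610 = (1936 + 1850) - 2610 = 3786 - 2610 = 1176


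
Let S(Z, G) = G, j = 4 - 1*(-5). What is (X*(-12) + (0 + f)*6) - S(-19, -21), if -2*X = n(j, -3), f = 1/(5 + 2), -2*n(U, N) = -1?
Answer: 174/7 ≈ 24.857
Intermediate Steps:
j = 9 (j = 4 + 5 = 9)
n(U, N) = 1/2 (n(U, N) = -1/2*(-1) = 1/2)
f = 1/7 ≈ 0.14286
X = -1/4 (X = -1/2*1/2 = -1/4 ≈ -0.25000)
(X*(-12) + (0 + f)*6) - S(-19, -21) = (-1/4*(-12) + (0 + 1/7)*6) - 1*(-21) = (3 + (1/7)*6) + 21 = (3 + 6/7) + 21 = 27/7 + 21 = 174/7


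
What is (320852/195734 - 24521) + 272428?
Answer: 3466010685/13981 ≈ 2.4791e+5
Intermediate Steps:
(320852/195734 - 24521) + 272428 = (320852*(1/195734) - 24521) + 272428 = (22918/13981 - 24521) + 272428 = -342805183/13981 + 272428 = 3466010685/13981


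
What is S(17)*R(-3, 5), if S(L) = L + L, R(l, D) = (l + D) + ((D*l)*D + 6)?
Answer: -2278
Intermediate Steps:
R(l, D) = 6 + D + l + l*D² (R(l, D) = (D + l) + (l*D² + 6) = (D + l) + (6 + l*D²) = 6 + D + l + l*D²)
S(L) = 2*L
S(17)*R(-3, 5) = (2*17)*(6 + 5 - 3 - 3*5²) = 34*(6 + 5 - 3 - 3*25) = 34*(6 + 5 - 3 - 75) = 34*(-67) = -2278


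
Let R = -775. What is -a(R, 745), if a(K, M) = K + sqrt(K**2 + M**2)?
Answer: 775 - 5*sqrt(46226) ≈ -300.01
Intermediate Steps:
-a(R, 745) = -(-775 + sqrt((-775)**2 + 745**2)) = -(-775 + sqrt(600625 + 555025)) = -(-775 + sqrt(1155650)) = -(-775 + 5*sqrt(46226)) = 775 - 5*sqrt(46226)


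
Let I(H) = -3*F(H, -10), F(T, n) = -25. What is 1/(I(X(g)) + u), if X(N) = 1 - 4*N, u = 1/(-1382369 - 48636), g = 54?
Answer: 1431005/107325374 ≈ 0.013333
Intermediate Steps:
u = -1/1431005 (u = 1/(-1431005) = -1/1431005 ≈ -6.9881e-7)
I(H) = 75 (I(H) = -3*(-25) = 75)
1/(I(X(g)) + u) = 1/(75 - 1/1431005) = 1/(107325374/1431005) = 1431005/107325374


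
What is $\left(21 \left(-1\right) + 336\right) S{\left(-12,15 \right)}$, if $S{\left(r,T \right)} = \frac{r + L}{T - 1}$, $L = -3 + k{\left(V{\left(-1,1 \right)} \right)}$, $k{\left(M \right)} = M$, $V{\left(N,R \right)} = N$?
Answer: $-360$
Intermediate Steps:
$L = -4$ ($L = -3 - 1 = -4$)
$S{\left(r,T \right)} = \frac{-4 + r}{-1 + T}$ ($S{\left(r,T \right)} = \frac{r - 4}{T - 1} = \frac{-4 + r}{-1 + T}$)
$\left(21 \left(-1\right) + 336\right) S{\left(-12,15 \right)} = \left(21 \left(-1\right) + 336\right) \frac{-4 - 12}{-1 + 15} = \left(-21 + 336\right) \frac{1}{14} \left(-16\right) = 315 \cdot \frac{1}{14} \left(-16\right) = 315 \left(- \frac{8}{7}\right) = -360$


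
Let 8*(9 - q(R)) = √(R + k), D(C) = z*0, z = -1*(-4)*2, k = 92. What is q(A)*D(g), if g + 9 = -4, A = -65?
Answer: 0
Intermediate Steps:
g = -13 (g = -9 - 4 = -13)
z = 8 (z = 4*2 = 8)
D(C) = 0 (D(C) = 8*0 = 0)
q(R) = 9 - √(92 + R)/8 (q(R) = 9 - √(R + 92)/8 = 9 - √(92 + R)/8)
q(A)*D(g) = (9 - √(92 - 65)/8)*0 = (9 - 3*√3/8)*0 = 0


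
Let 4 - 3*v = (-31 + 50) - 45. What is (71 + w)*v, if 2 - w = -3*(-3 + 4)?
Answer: 760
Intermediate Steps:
w = 5 (w = 2 - (-3)*(-3 + 4) = 2 - (-3) = 2 - 1*(-3) = 2 + 3 = 5)
v = 10 (v = 4/3 - ((-31 + 50) - 45)/3 = 4/3 - (19 - 45)/3 = 4/3 - 1/3*(-26) = 4/3 + 26/3 = 10)
(71 + w)*v = (71 + 5)*10 = 76*10 = 760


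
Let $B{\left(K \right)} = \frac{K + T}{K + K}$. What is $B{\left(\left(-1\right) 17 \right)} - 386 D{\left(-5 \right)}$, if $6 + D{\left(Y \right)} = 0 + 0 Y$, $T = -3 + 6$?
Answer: $\frac{39379}{17} \approx 2316.4$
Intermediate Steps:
$T = 3$
$D{\left(Y \right)} = -6$ ($D{\left(Y \right)} = -6 + \left(0 + 0 Y\right) = -6 + \left(0 + 0\right) = -6 + 0 = -6$)
$B{\left(K \right)} = \frac{3 + K}{2 K}$ ($B{\left(K \right)} = \frac{K + 3}{K + K} = \frac{3 + K}{2 K}$)
$B{\left(\left(-1\right) 17 \right)} - 386 D{\left(-5 \right)} = \frac{3 - 17}{2 \left(\left(-1\right) 17\right)} - -2316 = \frac{3 - 17}{2 \left(-17\right)} + 2316 = \frac{1}{2} \left(- \frac{1}{17}\right) \left(-14\right) + 2316 = \frac{7}{17} + 2316 = \frac{39379}{17}$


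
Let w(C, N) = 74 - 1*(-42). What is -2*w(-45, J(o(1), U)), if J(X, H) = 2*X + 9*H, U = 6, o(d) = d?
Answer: -232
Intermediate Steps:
w(C, N) = 116 (w(C, N) = 74 + 42 = 116)
-2*w(-45, J(o(1), U)) = -2*116 = -232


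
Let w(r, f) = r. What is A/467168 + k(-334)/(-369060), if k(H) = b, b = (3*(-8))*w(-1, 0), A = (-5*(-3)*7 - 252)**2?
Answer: 663650459/14367751840 ≈ 0.046190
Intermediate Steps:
A = 21609 (A = (15*7 - 252)**2 = (105 - 252)**2 = (-147)**2 = 21609)
b = 24 (b = (3*(-8))*(-1) = -24*(-1) = 24)
k(H) = 24
A/467168 + k(-334)/(-369060) = 21609/467168 + 24/(-369060) = 21609*(1/467168) + 24*(-1/369060) = 21609/467168 - 2/30755 = 663650459/14367751840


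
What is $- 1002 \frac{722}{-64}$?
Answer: $\frac{180861}{16} \approx 11304.0$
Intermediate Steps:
$- 1002 \frac{722}{-64} = - 1002 \cdot 722 \left(- \frac{1}{64}\right) = \left(-1002\right) \left(- \frac{361}{32}\right) = \frac{180861}{16}$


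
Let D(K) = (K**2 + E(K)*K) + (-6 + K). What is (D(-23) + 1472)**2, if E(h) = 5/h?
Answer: 3908529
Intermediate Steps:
D(K) = -1 + K + K**2 (D(K) = (K**2 + (5/K)*K) + (-6 + K) = (K**2 + 5) + (-6 + K) = (5 + K**2) + (-6 + K) = -1 + K + K**2)
(D(-23) + 1472)**2 = ((-1 - 23 + (-23)**2) + 1472)**2 = ((-1 - 23 + 529) + 1472)**2 = (505 + 1472)**2 = 1977**2 = 3908529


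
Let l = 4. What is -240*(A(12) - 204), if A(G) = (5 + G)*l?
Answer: 32640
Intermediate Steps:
A(G) = 20 + 4*G (A(G) = (5 + G)*4 = 20 + 4*G)
-240*(A(12) - 204) = -240*((20 + 4*12) - 204) = -240*((20 + 48) - 204) = -240*(68 - 204) = -240*(-136) = -1*(-32640) = 32640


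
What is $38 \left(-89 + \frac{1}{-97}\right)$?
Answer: $- \frac{328092}{97} \approx -3382.4$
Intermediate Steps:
$38 \left(-89 + \frac{1}{-97}\right) = 38 \left(-89 - \frac{1}{97}\right) = 38 \left(- \frac{8634}{97}\right) = - \frac{328092}{97}$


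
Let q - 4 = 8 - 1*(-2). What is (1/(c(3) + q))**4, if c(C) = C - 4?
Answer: 1/28561 ≈ 3.5013e-5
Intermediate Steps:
c(C) = -4 + C
q = 14 (q = 4 + (8 - 1*(-2)) = 4 + (8 + 2) = 4 + 10 = 14)
(1/(c(3) + q))**4 = (1/((-4 + 3) + 14))**4 = (1/(-1 + 14))**4 = (1/13)**4 = 1/28561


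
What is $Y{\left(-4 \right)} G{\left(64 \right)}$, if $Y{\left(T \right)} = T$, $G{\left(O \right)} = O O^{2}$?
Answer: $-1048576$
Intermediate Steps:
$G{\left(O \right)} = O^{3}$
$Y{\left(-4 \right)} G{\left(64 \right)} = - 4 \cdot 64^{3} = \left(-4\right) 262144 = -1048576$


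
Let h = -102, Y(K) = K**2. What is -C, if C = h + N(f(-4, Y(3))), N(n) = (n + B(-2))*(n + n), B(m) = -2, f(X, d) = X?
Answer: 54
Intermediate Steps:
N(n) = 2*n*(-2 + n) (N(n) = (n - 2)*(n + n) = (-2 + n)*(2*n) = 2*n*(-2 + n))
C = -54 (C = -102 + 2*(-4)*(-2 - 4) = -102 + 2*(-4)*(-6) = -102 + 48 = -54)
-C = -1*(-54) = 54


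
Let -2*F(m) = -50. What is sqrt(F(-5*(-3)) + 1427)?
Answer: 22*sqrt(3) ≈ 38.105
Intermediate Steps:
F(m) = 25 (F(m) = -1/2*(-50) = 25)
sqrt(F(-5*(-3)) + 1427) = sqrt(25 + 1427) = sqrt(1452) = 22*sqrt(3)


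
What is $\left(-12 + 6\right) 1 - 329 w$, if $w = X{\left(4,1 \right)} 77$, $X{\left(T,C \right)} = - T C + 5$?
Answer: $-25339$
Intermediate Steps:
$X{\left(T,C \right)} = 5 - C T$ ($X{\left(T,C \right)} = - C T + 5 = 5 - C T$)
$w = 77$ ($w = \left(5 - 1 \cdot 4\right) 77 = \left(5 - 4\right) 77 = 1 \cdot 77 = 77$)
$\left(-12 + 6\right) 1 - 329 w = \left(-12 + 6\right) 1 - 25333 = \left(-6\right) 1 - 25333 = -6 - 25333 = -25339$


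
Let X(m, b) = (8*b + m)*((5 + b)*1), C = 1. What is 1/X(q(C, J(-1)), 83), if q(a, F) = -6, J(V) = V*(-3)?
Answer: 1/57904 ≈ 1.7270e-5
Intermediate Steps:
J(V) = -3*V
X(m, b) = (5 + b)*(m + 8*b) (X(m, b) = (m + 8*b)*(5 + b) = (5 + b)*(m + 8*b))
1/X(q(C, J(-1)), 83) = 1/(5*(-6) + 8*83**2 + 40*83 + 83*(-6)) = 1/(-30 + 8*6889 + 3320 - 498) = 1/(-30 + 55112 + 3320 - 498) = 1/57904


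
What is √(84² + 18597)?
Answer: √25653 ≈ 160.17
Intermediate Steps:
√(84² + 18597) = √(7056 + 18597) = √25653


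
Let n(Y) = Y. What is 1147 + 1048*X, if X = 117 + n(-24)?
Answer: 98611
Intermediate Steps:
X = 93 (X = 117 - 24 = 93)
1147 + 1048*X = 1147 + 1048*93 = 1147 + 97464 = 98611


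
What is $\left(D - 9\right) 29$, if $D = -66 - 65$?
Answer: $-4060$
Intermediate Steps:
$D = -131$ ($D = -66 - 65 = -131$)
$\left(D - 9\right) 29 = \left(-131 - 9\right) 29 = \left(-140\right) 29 = -4060$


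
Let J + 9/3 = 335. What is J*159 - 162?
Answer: 52626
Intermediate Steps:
J = 332 (J = -3 + 335 = 332)
J*159 - 162 = 332*159 - 162 = 52788 - 162 = 52626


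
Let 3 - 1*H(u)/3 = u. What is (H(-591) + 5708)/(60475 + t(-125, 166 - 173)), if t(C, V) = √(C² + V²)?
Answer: 452957750/3657209951 - 7490*√15674/3657209951 ≈ 0.12360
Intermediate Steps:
H(u) = 9 - 3*u
(H(-591) + 5708)/(60475 + t(-125, 166 - 173)) = ((9 - 3*(-591)) + 5708)/(60475 + √((-125)² + (166 - 173)²)) = ((9 + 1773) + 5708)/(60475 + √(15625 + (-7)²)) = (1782 + 5708)/(60475 + √(15625 + 49)) = 7490/(60475 + √15674)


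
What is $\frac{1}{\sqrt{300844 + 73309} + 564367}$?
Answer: $\frac{564367}{318509736536} - \frac{\sqrt{374153}}{318509736536} \approx 1.77 \cdot 10^{-6}$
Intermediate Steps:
$\frac{1}{\sqrt{300844 + 73309} + 564367} = \frac{1}{\sqrt{374153} + 564367} = \frac{1}{564367 + \sqrt{374153}}$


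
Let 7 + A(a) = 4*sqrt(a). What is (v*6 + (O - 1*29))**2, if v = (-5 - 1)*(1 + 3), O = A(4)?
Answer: 29584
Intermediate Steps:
A(a) = -7 + 4*sqrt(a)
O = 1 (O = -7 + 4*sqrt(4) = -7 + 4*2 = -7 + 8 = 1)
v = -24 (v = -6*4 = -24)
(v*6 + (O - 1*29))**2 = (-24*6 + (1 - 1*29))**2 = (-144 + (1 - 29))**2 = (-144 - 28)**2 = (-172)**2 = 29584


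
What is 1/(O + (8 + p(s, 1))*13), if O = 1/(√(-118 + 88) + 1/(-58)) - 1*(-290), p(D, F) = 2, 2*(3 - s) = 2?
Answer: (I + 58*√30)/(2*(181*I + 12180*√30)) ≈ 0.002381 + 1.035e-6*I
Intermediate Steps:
s = 2 (s = 3 - ½*2 = 3 - 1 = 2)
O = 290 + 1/(-1/58 + I*√30) (O = 1/(√(-30) - 1/58) + 290 = 1/(I*√30 - 1/58) + 290 = 1/(-1/58 + I*√30) + 290 = 290 + 1/(-1/58 + I*√30) ≈ 290.0 - 0.18257*I)
1/(O + (8 + p(s, 1))*13) = 1/(116*(2*I + 145*√30)/(I + 58*√30) + (8 + 2)*13) = 1/(116*(2*I + 145*√30)/(I + 58*√30) + 10*13) = 1/(116*(2*I + 145*√30)/(I + 58*√30) + 130) = 1/(130 + 116*(2*I + 145*√30)/(I + 58*√30))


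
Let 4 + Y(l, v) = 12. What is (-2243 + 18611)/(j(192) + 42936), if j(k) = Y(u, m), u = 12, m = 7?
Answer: 93/244 ≈ 0.38115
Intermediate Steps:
Y(l, v) = 8 (Y(l, v) = -4 + 12 = 8)
j(k) = 8
(-2243 + 18611)/(j(192) + 42936) = (-2243 + 18611)/(8 + 42936) = 16368/42944 = 16368*(1/42944) = 93/244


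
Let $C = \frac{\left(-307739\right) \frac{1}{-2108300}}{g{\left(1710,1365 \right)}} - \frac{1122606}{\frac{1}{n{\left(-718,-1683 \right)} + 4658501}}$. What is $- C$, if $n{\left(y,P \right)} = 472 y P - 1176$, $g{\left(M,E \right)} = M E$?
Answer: $\frac{3176661546647213677817002261}{4921088445000} \approx 6.4552 \cdot 10^{14}$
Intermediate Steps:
$g{\left(M,E \right)} = E M$
$n{\left(y,P \right)} = -1176 + 472 P y$ ($n{\left(y,P \right)} = 472 P y - 1176 = -1176 + 472 P y$)
$C = - \frac{3176661546647213677817002261}{4921088445000}$ ($C = \frac{\left(-307739\right) \frac{1}{-2108300}}{1365 \cdot 1710} - \frac{1122606}{\frac{1}{\left(-1176 + 472 \left(-1683\right) \left(-718\right)\right) + 4658501}} = \frac{\left(-307739\right) \left(- \frac{1}{2108300}\right)}{2334150} - \frac{1122606}{\frac{1}{\left(-1176 + 570361968\right) + 4658501}} = \frac{307739}{2108300} \cdot \frac{1}{2334150} - \frac{1122606}{\frac{1}{570360792 + 4658501}} = \frac{307739}{4921088445000} - \frac{1122606}{\frac{1}{575019293}} = \frac{307739}{4921088445000} - 1122606 \frac{1}{\frac{1}{575019293}} = \frac{307739}{4921088445000} - 645520108437558 = - \frac{3176661546647213677817002261}{4921088445000} \approx -6.4552 \cdot 10^{14}$)
$- C = \left(-1\right) \left(- \frac{3176661546647213677817002261}{4921088445000}\right) = \frac{3176661546647213677817002261}{4921088445000}$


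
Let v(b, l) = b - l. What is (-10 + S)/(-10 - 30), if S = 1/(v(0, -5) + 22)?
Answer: 269/1080 ≈ 0.24907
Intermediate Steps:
S = 1/27 (S = 1/((0 - 1*(-5)) + 22) = 1/((0 + 5) + 22) = 1/(5 + 22) = 1/27 ≈ 0.037037)
(-10 + S)/(-10 - 30) = (-10 + 1/27)/(-10 - 30) = -269/27/(-40) = -1/40*(-269/27) = 269/1080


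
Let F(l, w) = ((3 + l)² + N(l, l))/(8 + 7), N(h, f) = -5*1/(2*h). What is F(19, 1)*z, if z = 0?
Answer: 0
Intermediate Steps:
N(h, f) = -5/(2*h) (N(h, f) = -5*1/(2*h) = -5/(2*h))
F(l, w) = -1/(6*l) + (3 + l)²/15 (F(l, w) = ((3 + l)² - 5/(2*l))/(8 + 7) = ((3 + l)² - 5/(2*l))/15 = ((3 + l)² - 5/(2*l))*(1/15) = -1/(6*l) + (3 + l)²/15)
F(19, 1)*z = (-⅙/19 + (3 + 19)²/15)*0 = (-⅙*1/19 + (1/15)*22²)*0 = (-1/114 + (1/15)*484)*0 = (-1/114 + 484/15)*0 = (6129/190)*0 = 0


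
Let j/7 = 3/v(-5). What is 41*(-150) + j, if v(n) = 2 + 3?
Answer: -30729/5 ≈ -6145.8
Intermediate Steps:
v(n) = 5
j = 21/5 (j = 7*(3/5) = 7*(3*(⅕)) = 7*(⅗) = 21/5 ≈ 4.2000)
41*(-150) + j = 41*(-150) + 21/5 = -6150 + 21/5 = -30729/5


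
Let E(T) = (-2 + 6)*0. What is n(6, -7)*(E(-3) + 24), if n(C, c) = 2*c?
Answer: -336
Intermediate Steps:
E(T) = 0 (E(T) = 4*0 = 0)
n(6, -7)*(E(-3) + 24) = (2*(-7))*(0 + 24) = -14*24 = -336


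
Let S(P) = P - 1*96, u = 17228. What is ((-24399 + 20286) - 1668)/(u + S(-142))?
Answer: -5781/16990 ≈ -0.34026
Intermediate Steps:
S(P) = -96 + P (S(P) = P - 96 = -96 + P)
((-24399 + 20286) - 1668)/(u + S(-142)) = ((-24399 + 20286) - 1668)/(17228 + (-96 - 142)) = (-4113 - 1668)/(17228 - 238) = -5781/16990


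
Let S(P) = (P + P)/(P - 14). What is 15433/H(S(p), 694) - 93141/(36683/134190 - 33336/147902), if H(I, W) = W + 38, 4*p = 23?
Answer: -140395936778929/72313764 ≈ -1.9415e+6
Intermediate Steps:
p = 23/4 (p = (1/4)*23 = 23/4 ≈ 5.7500)
S(P) = 2*P/(-14 + P) (S(P) = (2*P)/(-14 + P) = 2*P/(-14 + P))
H(I, W) = 38 + W
15433/H(S(p), 694) - 93141/(36683/134190 - 33336/147902) = 15433/(38 + 694) - 93141/(36683/134190 - 33336/147902) = 15433/732 - 93141/(36683*(1/134190) - 33336*1/147902) = 15433*(1/732) - 93141/(36683/134190 - 16668/73951) = 253/12 - 93141/476065613/9923484690 = 253/12 - 93141*9923484690/476065613 = 253/12 - 11699788449510/6026147 = -140395936778929/72313764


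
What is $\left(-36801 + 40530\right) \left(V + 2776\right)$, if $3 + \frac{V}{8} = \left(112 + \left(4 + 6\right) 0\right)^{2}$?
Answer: $384474816$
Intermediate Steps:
$V = 100328$ ($V = -24 + 8 \left(112 + \left(4 + 6\right) 0\right)^{2} = -24 + 8 \left(112 + 10 \cdot 0\right)^{2} = -24 + 8 \left(112 + 0\right)^{2} = -24 + 8 \cdot 112^{2} = -24 + 8 \cdot 12544 = -24 + 100352 = 100328$)
$\left(-36801 + 40530\right) \left(V + 2776\right) = \left(-36801 + 40530\right) \left(100328 + 2776\right) = 3729 \cdot 103104 = 384474816$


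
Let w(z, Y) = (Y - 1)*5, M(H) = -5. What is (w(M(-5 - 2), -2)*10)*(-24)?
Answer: 3600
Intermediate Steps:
w(z, Y) = -5 + 5*Y (w(z, Y) = (-1 + Y)*5 = -5 + 5*Y)
(w(M(-5 - 2), -2)*10)*(-24) = ((-5 + 5*(-2))*10)*(-24) = ((-5 - 10)*10)*(-24) = -15*10*(-24) = -150*(-24) = 3600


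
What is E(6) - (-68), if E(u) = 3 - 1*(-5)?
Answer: 76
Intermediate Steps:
E(u) = 8 (E(u) = 3 + 5 = 8)
E(6) - (-68) = 8 - (-68) = 8 - 34*(-2) = 8 + 68 = 76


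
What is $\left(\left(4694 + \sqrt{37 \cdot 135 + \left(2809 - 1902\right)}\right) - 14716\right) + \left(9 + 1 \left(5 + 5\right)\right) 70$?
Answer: $-8692 + \sqrt{5902} \approx -8615.2$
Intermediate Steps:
$\left(\left(4694 + \sqrt{37 \cdot 135 + \left(2809 - 1902\right)}\right) - 14716\right) + \left(9 + 1 \left(5 + 5\right)\right) 70 = \left(\left(4694 + \sqrt{4995 + 907}\right) - 14716\right) + \left(9 + 1 \cdot 10\right) 70 = \left(\left(4694 + \sqrt{5902}\right) - 14716\right) + \left(9 + 10\right) 70 = \left(-10022 + \sqrt{5902}\right) + 19 \cdot 70 = \left(-10022 + \sqrt{5902}\right) + 1330 = -8692 + \sqrt{5902}$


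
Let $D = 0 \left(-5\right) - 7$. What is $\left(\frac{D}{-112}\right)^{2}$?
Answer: $\frac{1}{256} \approx 0.0039063$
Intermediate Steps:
$D = -7$ ($D = 0 - 7 = -7$)
$\left(\frac{D}{-112}\right)^{2} = \left(- \frac{7}{-112}\right)^{2} = \left(\left(-7\right) \left(- \frac{1}{112}\right)\right)^{2} = \left(\frac{1}{16}\right)^{2} = \frac{1}{256}$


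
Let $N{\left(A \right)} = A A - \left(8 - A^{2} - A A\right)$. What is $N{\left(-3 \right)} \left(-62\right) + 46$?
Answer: $-1132$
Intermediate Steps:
$N{\left(A \right)} = -8 + 3 A^{2}$ ($N{\left(A \right)} = A^{2} + \left(\left(A^{2} + A^{2}\right) - 8\right) = A^{2} + \left(2 A^{2} - 8\right) = A^{2} + \left(-8 + 2 A^{2}\right) = -8 + 3 A^{2}$)
$N{\left(-3 \right)} \left(-62\right) + 46 = \left(-8 + 3 \left(-3\right)^{2}\right) \left(-62\right) + 46 = \left(-8 + 3 \cdot 9\right) \left(-62\right) + 46 = \left(-8 + 27\right) \left(-62\right) + 46 = 19 \left(-62\right) + 46 = -1178 + 46 = -1132$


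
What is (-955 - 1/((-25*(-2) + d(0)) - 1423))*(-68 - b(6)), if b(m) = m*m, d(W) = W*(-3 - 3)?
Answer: 136366256/1373 ≈ 99320.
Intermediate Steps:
d(W) = -6*W (d(W) = W*(-6) = -6*W)
b(m) = m**2
(-955 - 1/((-25*(-2) + d(0)) - 1423))*(-68 - b(6)) = (-955 - 1/((-25*(-2) - 6*0) - 1423))*(-68 - 1*6**2) = (-955 - 1/((50 + 0) - 1423))*(-68 - 1*36) = (-955 - 1/(50 - 1423))*(-68 - 36) = (-955 - 1/(-1373))*(-104) = (-955 - 1*(-1/1373))*(-104) = (-955 + 1/1373)*(-104) = -1311214/1373*(-104) = 136366256/1373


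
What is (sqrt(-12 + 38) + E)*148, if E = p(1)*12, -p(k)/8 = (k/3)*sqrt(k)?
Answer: -4736 + 148*sqrt(26) ≈ -3981.3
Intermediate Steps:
p(k) = -8*k**(3/2)/3 (p(k) = -8*k/3*sqrt(k) = -8*k**(3/2)/3)
E = -32 (E = -8*1**(3/2)/3*12 = -8/3*1*12 = -8/3*12 = -32)
(sqrt(-12 + 38) + E)*148 = (sqrt(-12 + 38) - 32)*148 = (sqrt(26) - 32)*148 = (-32 + sqrt(26))*148 = -4736 + 148*sqrt(26)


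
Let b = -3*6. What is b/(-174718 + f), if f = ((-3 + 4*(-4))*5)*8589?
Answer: 18/990673 ≈ 1.8169e-5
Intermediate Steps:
b = -18
f = -815955 (f = ((-3 - 16)*5)*8589 = -19*5*8589 = -95*8589 = -815955)
b/(-174718 + f) = -18/(-174718 - 815955) = -18/(-990673) = -1/990673*(-18) = 18/990673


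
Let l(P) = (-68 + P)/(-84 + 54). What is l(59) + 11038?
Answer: 110383/10 ≈ 11038.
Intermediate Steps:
l(P) = 34/15 - P/30 (l(P) = (-68 + P)/(-30) = (-68 + P)*(-1/30) = 34/15 - P/30)
l(59) + 11038 = (34/15 - 1/30*59) + 11038 = (34/15 - 59/30) + 11038 = 3/10 + 11038 = 110383/10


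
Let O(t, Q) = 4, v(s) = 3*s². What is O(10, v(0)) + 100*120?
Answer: 12004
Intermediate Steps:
O(10, v(0)) + 100*120 = 4 + 100*120 = 4 + 12000 = 12004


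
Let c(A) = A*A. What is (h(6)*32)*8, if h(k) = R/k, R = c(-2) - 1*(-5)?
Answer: 384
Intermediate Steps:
c(A) = A²
R = 9 (R = (-2)² - 1*(-5) = 4 + 5 = 9)
h(k) = 9/k
(h(6)*32)*8 = ((9/6)*32)*8 = ((9*(⅙))*32)*8 = ((3/2)*32)*8 = 48*8 = 384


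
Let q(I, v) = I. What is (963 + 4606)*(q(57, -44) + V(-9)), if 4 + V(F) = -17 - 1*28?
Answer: 44552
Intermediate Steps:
V(F) = -49 (V(F) = -4 + (-17 - 1*28) = -4 + (-17 - 28) = -4 - 45 = -49)
(963 + 4606)*(q(57, -44) + V(-9)) = (963 + 4606)*(57 - 49) = 5569*8 = 44552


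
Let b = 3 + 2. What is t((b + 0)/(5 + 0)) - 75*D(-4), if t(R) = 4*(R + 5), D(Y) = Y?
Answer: 324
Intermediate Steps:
b = 5
t(R) = 20 + 4*R (t(R) = 4*(5 + R) = 20 + 4*R)
t((b + 0)/(5 + 0)) - 75*D(-4) = (20 + 4*((5 + 0)/(5 + 0))) - 75*(-4) = (20 + 4*(5/5)) + 300 = (20 + 4*(5*(⅕))) + 300 = (20 + 4*1) + 300 = (20 + 4) + 300 = 24 + 300 = 324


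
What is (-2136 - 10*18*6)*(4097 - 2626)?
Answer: -4730736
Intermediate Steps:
(-2136 - 10*18*6)*(4097 - 2626) = (-2136 - 180*6)*1471 = (-2136 - 1080)*1471 = -3216*1471 = -4730736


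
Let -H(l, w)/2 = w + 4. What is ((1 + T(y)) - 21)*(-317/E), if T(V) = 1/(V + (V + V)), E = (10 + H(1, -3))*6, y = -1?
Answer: 19337/144 ≈ 134.28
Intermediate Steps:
H(l, w) = -8 - 2*w (H(l, w) = -2*(w + 4) = -2*(4 + w) = -8 - 2*w)
E = 48 (E = (10 + (-8 - 2*(-3)))*6 = (10 + (-8 + 6))*6 = (10 - 2)*6 = 8*6 = 48)
T(V) = 1/(3*V) (T(V) = 1/(V + 2*V) = 1/(3*V))
((1 + T(y)) - 21)*(-317/E) = ((1 + (1/3)/(-1)) - 21)*(-317/48) = ((1 + (1/3)*(-1)) - 21)*(-317*1/48) = ((1 - 1/3) - 21)*(-317/48) = (2/3 - 21)*(-317/48) = -61/3*(-317/48) = 19337/144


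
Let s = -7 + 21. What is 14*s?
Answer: 196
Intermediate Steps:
s = 14
14*s = 14*14 = 196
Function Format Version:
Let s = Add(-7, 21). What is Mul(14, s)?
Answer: 196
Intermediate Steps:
s = 14
Mul(14, s) = Mul(14, 14) = 196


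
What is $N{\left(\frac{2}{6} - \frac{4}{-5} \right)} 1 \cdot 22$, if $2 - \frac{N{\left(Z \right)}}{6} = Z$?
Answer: $\frac{572}{5} \approx 114.4$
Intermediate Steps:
$N{\left(Z \right)} = 12 - 6 Z$
$N{\left(\frac{2}{6} - \frac{4}{-5} \right)} 1 \cdot 22 = \left(12 - 6 \left(\frac{2}{6} - \frac{4}{-5}\right)\right) 1 \cdot 22 = \left(12 - 6 \left(2 \cdot \frac{1}{6} - - \frac{4}{5}\right)\right) 1 \cdot 22 = \left(12 - 6 \left(\frac{1}{3} + \frac{4}{5}\right)\right) 1 \cdot 22 = \left(12 - \frac{34}{5}\right) 1 \cdot 22 = \frac{26}{5} \cdot 1 \cdot 22 = \frac{26}{5} \cdot 22 = \frac{572}{5}$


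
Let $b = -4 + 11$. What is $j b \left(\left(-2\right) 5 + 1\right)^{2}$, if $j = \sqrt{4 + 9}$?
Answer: $567 \sqrt{13} \approx 2044.3$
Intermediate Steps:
$b = 7$
$j = \sqrt{13} \approx 3.6056$
$j b \left(\left(-2\right) 5 + 1\right)^{2} = \sqrt{13} \cdot 7 \left(\left(-2\right) 5 + 1\right)^{2} = 7 \sqrt{13} \left(-10 + 1\right)^{2} = 7 \sqrt{13} \left(-9\right)^{2} = 7 \sqrt{13} \cdot 81 = 567 \sqrt{13}$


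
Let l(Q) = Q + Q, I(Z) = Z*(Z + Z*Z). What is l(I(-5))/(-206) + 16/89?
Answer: 10548/9167 ≈ 1.1506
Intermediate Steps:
I(Z) = Z*(Z + Z**2)
l(Q) = 2*Q
l(I(-5))/(-206) + 16/89 = (2*((-5)**2*(1 - 5)))/(-206) + 16/89 = (2*(25*(-4)))*(-1/206) + 16*(1/89) = (2*(-100))*(-1/206) + 16/89 = -200*(-1/206) + 16/89 = 100/103 + 16/89 = 10548/9167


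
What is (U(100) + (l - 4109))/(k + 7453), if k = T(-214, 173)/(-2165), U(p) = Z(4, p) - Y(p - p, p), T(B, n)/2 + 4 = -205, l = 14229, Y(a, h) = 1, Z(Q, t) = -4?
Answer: 21898975/16136163 ≈ 1.3571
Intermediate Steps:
T(B, n) = -418 (T(B, n) = -8 + 2*(-205) = -8 - 410 = -418)
U(p) = -5 (U(p) = -4 - 1*1 = -4 - 1 = -5)
k = 418/2165 (k = -418/(-2165) = -418*(-1/2165) = 418/2165 ≈ 0.19307)
(U(100) + (l - 4109))/(k + 7453) = (-5 + (14229 - 4109))/(418/2165 + 7453) = (-5 + 10120)/(16136163/2165) = 10115*(2165/16136163) = 21898975/16136163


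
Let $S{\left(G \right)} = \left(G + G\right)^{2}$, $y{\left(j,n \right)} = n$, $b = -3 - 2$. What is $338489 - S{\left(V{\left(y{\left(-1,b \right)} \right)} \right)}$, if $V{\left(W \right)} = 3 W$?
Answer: $337589$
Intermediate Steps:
$b = -5$ ($b = -3 - 2 = -5$)
$S{\left(G \right)} = 4 G^{2}$ ($S{\left(G \right)} = \left(2 G\right)^{2} = 4 G^{2}$)
$338489 - S{\left(V{\left(y{\left(-1,b \right)} \right)} \right)} = 338489 - 4 \left(3 \left(-5\right)\right)^{2} = 338489 - 4 \left(-15\right)^{2} = 338489 - 4 \cdot 225 = 338489 - 900 = 337589$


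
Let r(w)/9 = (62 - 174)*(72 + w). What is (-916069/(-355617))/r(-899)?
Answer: 130867/42349717296 ≈ 3.0902e-6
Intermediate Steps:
r(w) = -72576 - 1008*w (r(w) = 9*((62 - 174)*(72 + w)) = 9*(-112*(72 + w)) = 9*(-8064 - 112*w) = -72576 - 1008*w)
(-916069/(-355617))/r(-899) = (-916069/(-355617))/(-72576 - 1008*(-899)) = (-916069*(-1/355617))/(-72576 + 906192) = (916069/355617)/833616 = (916069/355617)*(1/833616) = 130867/42349717296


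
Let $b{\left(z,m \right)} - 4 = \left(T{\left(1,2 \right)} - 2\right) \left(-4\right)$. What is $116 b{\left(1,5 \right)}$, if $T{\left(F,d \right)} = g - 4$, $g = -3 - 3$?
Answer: $6032$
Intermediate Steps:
$g = -6$ ($g = -3 - 3 = -6$)
$T{\left(F,d \right)} = -10$ ($T{\left(F,d \right)} = -6 - 4 = -10$)
$b{\left(z,m \right)} = 52$ ($b{\left(z,m \right)} = 4 + \left(-10 - 2\right) \left(-4\right) = 4 - -48 = 4 + 48 = 52$)
$116 b{\left(1,5 \right)} = 116 \cdot 52 = 6032$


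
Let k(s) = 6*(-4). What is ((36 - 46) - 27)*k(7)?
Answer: 888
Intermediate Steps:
k(s) = -24
((36 - 46) - 27)*k(7) = ((36 - 46) - 27)*(-24) = (-10 - 27)*(-24) = -37*(-24) = 888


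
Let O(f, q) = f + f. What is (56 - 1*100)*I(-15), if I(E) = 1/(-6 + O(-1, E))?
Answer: 11/2 ≈ 5.5000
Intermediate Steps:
O(f, q) = 2*f
I(E) = -⅛ (I(E) = 1/(-6 + 2*(-1)) = 1/(-6 - 2) = 1/(-8) = -⅛)
(56 - 1*100)*I(-15) = (56 - 1*100)*(-⅛) = (56 - 100)*(-⅛) = -44*(-⅛) = 11/2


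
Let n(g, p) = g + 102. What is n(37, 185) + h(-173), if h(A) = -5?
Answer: 134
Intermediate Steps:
n(g, p) = 102 + g
n(37, 185) + h(-173) = (102 + 37) - 5 = 139 - 5 = 134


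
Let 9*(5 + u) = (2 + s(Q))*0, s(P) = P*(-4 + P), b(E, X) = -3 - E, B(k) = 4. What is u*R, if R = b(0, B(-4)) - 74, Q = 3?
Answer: 385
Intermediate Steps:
R = -77 (R = (-3 - 1*0) - 74 = (-3 + 0) - 74 = -3 - 74 = -77)
u = -5 (u = -5 + ((2 + 3*(-4 + 3))*0)/9 = -5 + ((2 + 3*(-1))*0)/9 = -5 + ((2 - 3)*0)/9 = -5 + (-1*0)/9 = -5 + (1/9)*0 = -5 + 0 = -5)
u*R = -5*(-77) = 385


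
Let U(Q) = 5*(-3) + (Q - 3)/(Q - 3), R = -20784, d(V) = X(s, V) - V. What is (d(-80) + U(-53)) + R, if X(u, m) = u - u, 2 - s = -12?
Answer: -20718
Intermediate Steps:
s = 14 (s = 2 - 1*(-12) = 2 + 12 = 14)
X(u, m) = 0
d(V) = -V (d(V) = 0 - V = -V)
U(Q) = -14 (U(Q) = -15 + (-3 + Q)/(-3 + Q) = -15 + 1 = -14)
(d(-80) + U(-53)) + R = (-1*(-80) - 14) - 20784 = (80 - 14) - 20784 = 66 - 20784 = -20718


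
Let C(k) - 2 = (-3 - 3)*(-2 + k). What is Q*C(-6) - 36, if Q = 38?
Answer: 1864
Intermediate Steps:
C(k) = 14 - 6*k (C(k) = 2 + (-3 - 3)*(-2 + k) = 2 - 6*(-2 + k) = 2 + (12 - 6*k) = 14 - 6*k)
Q*C(-6) - 36 = 38*(14 - 6*(-6)) - 36 = 38*(14 + 36) - 36 = 38*50 - 36 = 1900 - 36 = 1864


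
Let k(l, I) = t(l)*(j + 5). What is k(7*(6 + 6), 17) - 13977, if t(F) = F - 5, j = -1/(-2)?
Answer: -27085/2 ≈ -13543.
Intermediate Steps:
j = ½ (j = -1*(-½) = ½ ≈ 0.50000)
t(F) = -5 + F
k(l, I) = -55/2 + 11*l/2 (k(l, I) = (-5 + l)*(½ + 5) = (-5 + l)*(11/2) = -55/2 + 11*l/2)
k(7*(6 + 6), 17) - 13977 = (-55/2 + 11*(7*(6 + 6))/2) - 13977 = (-55/2 + 11*(7*12)/2) - 13977 = (-55/2 + (11/2)*84) - 13977 = (-55/2 + 462) - 13977 = 869/2 - 13977 = -27085/2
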